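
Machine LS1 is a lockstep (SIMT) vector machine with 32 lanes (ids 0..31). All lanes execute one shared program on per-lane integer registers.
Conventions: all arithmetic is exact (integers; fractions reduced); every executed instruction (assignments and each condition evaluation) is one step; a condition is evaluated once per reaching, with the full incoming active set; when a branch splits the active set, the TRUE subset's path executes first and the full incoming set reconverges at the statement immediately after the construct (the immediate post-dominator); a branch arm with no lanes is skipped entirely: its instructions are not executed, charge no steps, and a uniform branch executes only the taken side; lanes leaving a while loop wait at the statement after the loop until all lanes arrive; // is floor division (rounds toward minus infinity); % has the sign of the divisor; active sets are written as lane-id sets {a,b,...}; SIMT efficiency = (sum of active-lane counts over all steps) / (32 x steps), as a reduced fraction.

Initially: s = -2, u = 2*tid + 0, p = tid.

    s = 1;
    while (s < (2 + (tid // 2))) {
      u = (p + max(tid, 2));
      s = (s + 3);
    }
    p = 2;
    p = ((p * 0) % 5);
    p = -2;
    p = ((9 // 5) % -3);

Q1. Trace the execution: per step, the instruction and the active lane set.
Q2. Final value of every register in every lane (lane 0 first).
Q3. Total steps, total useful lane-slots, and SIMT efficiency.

step 0: s <- 1                       {0,1,2,3,4,5,6,7,8,9,10,11,12,13,14,15,16,17,18,19,20,21,22,23,24,25,26,27,28,29,30,31}
step 1: eval (s < (2 + (tid // 2)))  {0,1,2,3,4,5,6,7,8,9,10,11,12,13,14,15,16,17,18,19,20,21,22,23,24,25,26,27,28,29,30,31}
step 2: u <- (p + max(tid, 2))       {0,1,2,3,4,5,6,7,8,9,10,11,12,13,14,15,16,17,18,19,20,21,22,23,24,25,26,27,28,29,30,31}
step 3: s <- (s + 3)                 {0,1,2,3,4,5,6,7,8,9,10,11,12,13,14,15,16,17,18,19,20,21,22,23,24,25,26,27,28,29,30,31}
step 4: eval (s < (2 + (tid // 2)))  {0,1,2,3,4,5,6,7,8,9,10,11,12,13,14,15,16,17,18,19,20,21,22,23,24,25,26,27,28,29,30,31}
step 5: u <- (p + max(tid, 2))       {6,7,8,9,10,11,12,13,14,15,16,17,18,19,20,21,22,23,24,25,26,27,28,29,30,31}
step 6: s <- (s + 3)                 {6,7,8,9,10,11,12,13,14,15,16,17,18,19,20,21,22,23,24,25,26,27,28,29,30,31}
step 7: eval (s < (2 + (tid // 2)))  {6,7,8,9,10,11,12,13,14,15,16,17,18,19,20,21,22,23,24,25,26,27,28,29,30,31}
step 8: u <- (p + max(tid, 2))       {12,13,14,15,16,17,18,19,20,21,22,23,24,25,26,27,28,29,30,31}
step 9: s <- (s + 3)                 {12,13,14,15,16,17,18,19,20,21,22,23,24,25,26,27,28,29,30,31}
step 10: eval (s < (2 + (tid // 2)))  {12,13,14,15,16,17,18,19,20,21,22,23,24,25,26,27,28,29,30,31}
step 11: u <- (p + max(tid, 2))       {18,19,20,21,22,23,24,25,26,27,28,29,30,31}
step 12: s <- (s + 3)                 {18,19,20,21,22,23,24,25,26,27,28,29,30,31}
step 13: eval (s < (2 + (tid // 2)))  {18,19,20,21,22,23,24,25,26,27,28,29,30,31}
step 14: u <- (p + max(tid, 2))       {24,25,26,27,28,29,30,31}
step 15: s <- (s + 3)                 {24,25,26,27,28,29,30,31}
step 16: eval (s < (2 + (tid // 2)))  {24,25,26,27,28,29,30,31}
step 17: u <- (p + max(tid, 2))       {30,31}
step 18: s <- (s + 3)                 {30,31}
step 19: eval (s < (2 + (tid // 2)))  {30,31}
step 20: p <- 2                       {0,1,2,3,4,5,6,7,8,9,10,11,12,13,14,15,16,17,18,19,20,21,22,23,24,25,26,27,28,29,30,31}
step 21: p <- ((p * 0) % 5)           {0,1,2,3,4,5,6,7,8,9,10,11,12,13,14,15,16,17,18,19,20,21,22,23,24,25,26,27,28,29,30,31}
step 22: p <- -2                      {0,1,2,3,4,5,6,7,8,9,10,11,12,13,14,15,16,17,18,19,20,21,22,23,24,25,26,27,28,29,30,31}
step 23: p <- ((9 // 5) % -3)         {0,1,2,3,4,5,6,7,8,9,10,11,12,13,14,15,16,17,18,19,20,21,22,23,24,25,26,27,28,29,30,31}

Answer: 24 steps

s: 4,4,4,4,4,4,7,7,7,7,7,7,10,10,10,10,10,10,13,13,13,13,13,13,16,16,16,16,16,16,19,19
u: 2,3,4,6,8,10,12,14,16,18,20,22,24,26,28,30,32,34,36,38,40,42,44,46,48,50,52,54,56,58,60,62
p: -2,-2,-2,-2,-2,-2,-2,-2,-2,-2,-2,-2,-2,-2,-2,-2,-2,-2,-2,-2,-2,-2,-2,-2,-2,-2,-2,-2,-2,-2,-2,-2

steps = 24; useful = 498; efficiency = 498/768 = 83/128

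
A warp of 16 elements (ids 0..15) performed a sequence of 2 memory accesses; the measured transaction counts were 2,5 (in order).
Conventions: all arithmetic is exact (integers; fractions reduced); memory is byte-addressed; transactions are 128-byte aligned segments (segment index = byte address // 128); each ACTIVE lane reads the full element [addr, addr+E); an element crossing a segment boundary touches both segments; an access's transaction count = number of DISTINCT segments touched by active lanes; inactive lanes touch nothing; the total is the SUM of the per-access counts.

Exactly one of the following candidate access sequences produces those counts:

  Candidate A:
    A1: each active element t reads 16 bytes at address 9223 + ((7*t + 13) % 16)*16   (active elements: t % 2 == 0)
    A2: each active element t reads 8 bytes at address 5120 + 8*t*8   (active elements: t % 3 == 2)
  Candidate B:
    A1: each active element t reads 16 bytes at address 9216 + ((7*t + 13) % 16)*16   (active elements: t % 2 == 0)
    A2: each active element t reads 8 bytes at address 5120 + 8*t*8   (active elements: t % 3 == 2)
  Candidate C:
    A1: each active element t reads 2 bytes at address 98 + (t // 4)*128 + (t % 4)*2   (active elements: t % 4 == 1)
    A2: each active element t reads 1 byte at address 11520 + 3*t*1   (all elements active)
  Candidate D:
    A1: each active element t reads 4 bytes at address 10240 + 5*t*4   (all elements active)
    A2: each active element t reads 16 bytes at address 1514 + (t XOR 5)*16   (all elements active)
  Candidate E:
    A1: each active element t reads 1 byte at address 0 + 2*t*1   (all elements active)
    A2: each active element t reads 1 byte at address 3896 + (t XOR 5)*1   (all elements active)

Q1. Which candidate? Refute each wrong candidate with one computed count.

A: A1 gives 3 transactions, not 2
C: A1 gives 4 transactions, not 2
D: A1 gives 3 transactions, not 2
E: A1 gives 1 transaction, not 2
B: all counts match (2,5)

Answer: B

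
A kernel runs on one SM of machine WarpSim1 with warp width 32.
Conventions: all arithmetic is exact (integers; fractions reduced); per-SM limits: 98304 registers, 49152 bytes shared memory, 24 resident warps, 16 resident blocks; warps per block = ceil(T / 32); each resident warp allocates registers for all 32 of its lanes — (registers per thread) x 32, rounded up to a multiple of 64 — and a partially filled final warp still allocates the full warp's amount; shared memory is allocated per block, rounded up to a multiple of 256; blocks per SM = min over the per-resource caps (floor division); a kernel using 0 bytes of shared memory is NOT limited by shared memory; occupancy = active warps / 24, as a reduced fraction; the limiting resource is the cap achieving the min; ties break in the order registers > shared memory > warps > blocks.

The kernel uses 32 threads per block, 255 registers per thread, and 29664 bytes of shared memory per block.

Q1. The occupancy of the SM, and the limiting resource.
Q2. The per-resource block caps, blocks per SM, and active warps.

Answer: occupancy 1/24, limited by shared memory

registers: 12 blocks
shared memory: 1 block
warps: 24 blocks
blocks: 16 blocks

Answer: 1 block, 1 active warp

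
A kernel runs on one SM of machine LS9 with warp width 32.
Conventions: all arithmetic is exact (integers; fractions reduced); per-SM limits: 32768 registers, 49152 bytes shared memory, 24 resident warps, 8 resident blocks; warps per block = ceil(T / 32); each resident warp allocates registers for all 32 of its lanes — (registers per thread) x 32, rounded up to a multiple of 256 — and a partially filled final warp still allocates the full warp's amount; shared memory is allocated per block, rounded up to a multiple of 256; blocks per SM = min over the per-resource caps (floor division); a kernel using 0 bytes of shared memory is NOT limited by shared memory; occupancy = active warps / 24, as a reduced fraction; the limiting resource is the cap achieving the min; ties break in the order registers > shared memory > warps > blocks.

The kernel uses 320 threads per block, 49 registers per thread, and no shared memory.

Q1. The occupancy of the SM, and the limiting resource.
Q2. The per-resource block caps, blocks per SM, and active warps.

Answer: occupancy 5/12, limited by registers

registers: 1 block
shared memory: no limit (kernel uses none)
warps: 2 blocks
blocks: 8 blocks

Answer: 1 block, 10 active warps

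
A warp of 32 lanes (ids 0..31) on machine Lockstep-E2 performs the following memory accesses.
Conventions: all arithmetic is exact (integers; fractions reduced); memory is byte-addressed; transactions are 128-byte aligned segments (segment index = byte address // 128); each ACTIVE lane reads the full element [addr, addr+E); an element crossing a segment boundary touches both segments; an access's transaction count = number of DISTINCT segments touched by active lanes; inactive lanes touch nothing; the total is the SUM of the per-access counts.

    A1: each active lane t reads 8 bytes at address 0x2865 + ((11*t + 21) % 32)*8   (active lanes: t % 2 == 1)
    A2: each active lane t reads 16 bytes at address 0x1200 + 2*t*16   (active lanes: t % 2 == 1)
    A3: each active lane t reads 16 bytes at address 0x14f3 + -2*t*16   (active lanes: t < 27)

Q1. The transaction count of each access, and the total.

A1: 3 transactions
A2: 8 transactions
A3: 8 transactions

Answer: 3,8,8; total 19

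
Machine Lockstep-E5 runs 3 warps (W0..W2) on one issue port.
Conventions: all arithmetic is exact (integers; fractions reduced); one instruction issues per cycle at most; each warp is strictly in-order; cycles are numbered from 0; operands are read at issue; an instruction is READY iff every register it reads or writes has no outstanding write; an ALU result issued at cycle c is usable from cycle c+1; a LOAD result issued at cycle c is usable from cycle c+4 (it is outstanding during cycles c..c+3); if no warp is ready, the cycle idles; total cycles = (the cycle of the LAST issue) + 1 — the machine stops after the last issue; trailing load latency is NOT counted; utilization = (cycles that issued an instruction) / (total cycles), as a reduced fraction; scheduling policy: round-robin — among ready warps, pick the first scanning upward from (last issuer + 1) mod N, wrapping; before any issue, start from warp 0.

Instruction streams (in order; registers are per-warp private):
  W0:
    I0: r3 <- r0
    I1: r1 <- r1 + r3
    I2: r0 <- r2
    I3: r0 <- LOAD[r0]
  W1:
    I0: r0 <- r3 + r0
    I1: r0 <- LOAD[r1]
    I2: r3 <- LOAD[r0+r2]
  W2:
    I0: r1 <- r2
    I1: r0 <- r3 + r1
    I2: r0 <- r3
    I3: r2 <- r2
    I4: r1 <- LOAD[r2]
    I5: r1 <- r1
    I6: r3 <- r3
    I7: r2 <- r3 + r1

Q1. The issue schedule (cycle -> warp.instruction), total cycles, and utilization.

cycle 0: W0.I0
cycle 1: W1.I0
cycle 2: W2.I0
cycle 3: W0.I1
cycle 4: W1.I1
cycle 5: W2.I1
cycle 6: W0.I2
cycle 7: W2.I2
cycle 8: W0.I3
cycle 9: W1.I2
cycle 10: W2.I3
cycle 11: W2.I4
cycle 12: idle
cycle 13: idle
cycle 14: idle
cycle 15: W2.I5
cycle 16: W2.I6
cycle 17: W2.I7

Answer: 18 cycles, utilization 5/6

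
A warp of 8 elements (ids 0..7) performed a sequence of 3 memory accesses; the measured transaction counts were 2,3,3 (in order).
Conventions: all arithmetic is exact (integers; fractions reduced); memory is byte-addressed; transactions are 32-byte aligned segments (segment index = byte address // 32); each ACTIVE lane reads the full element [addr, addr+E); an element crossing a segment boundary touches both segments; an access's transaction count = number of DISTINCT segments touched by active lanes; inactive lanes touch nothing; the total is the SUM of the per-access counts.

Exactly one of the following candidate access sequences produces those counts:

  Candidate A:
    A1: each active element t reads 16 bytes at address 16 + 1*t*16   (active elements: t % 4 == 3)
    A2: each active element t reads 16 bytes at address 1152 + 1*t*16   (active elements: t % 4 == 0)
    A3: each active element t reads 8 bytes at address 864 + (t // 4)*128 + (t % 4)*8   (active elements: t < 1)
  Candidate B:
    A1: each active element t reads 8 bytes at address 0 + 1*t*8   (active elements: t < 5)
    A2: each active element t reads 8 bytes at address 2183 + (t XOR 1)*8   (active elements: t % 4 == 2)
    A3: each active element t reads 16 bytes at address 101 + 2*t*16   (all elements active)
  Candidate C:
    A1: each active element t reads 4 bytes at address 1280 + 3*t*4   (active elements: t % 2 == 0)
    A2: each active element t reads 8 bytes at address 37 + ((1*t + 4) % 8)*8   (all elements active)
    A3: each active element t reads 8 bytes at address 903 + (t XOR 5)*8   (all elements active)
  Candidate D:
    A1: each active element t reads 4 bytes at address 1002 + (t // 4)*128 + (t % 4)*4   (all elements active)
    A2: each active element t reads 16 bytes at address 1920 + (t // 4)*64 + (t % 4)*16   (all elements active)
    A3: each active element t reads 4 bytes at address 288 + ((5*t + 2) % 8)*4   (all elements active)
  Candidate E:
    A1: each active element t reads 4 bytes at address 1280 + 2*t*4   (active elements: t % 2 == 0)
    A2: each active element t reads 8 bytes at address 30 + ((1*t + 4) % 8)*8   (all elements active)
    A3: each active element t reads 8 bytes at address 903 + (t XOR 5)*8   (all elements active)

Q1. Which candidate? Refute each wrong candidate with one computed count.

A: A2 gives 2 transactions, not 3
B: A3 gives 8 transactions, not 3
C: A1 gives 3 transactions, not 2
D: A2 gives 4 transactions, not 3
E: all counts match (2,3,3)

Answer: E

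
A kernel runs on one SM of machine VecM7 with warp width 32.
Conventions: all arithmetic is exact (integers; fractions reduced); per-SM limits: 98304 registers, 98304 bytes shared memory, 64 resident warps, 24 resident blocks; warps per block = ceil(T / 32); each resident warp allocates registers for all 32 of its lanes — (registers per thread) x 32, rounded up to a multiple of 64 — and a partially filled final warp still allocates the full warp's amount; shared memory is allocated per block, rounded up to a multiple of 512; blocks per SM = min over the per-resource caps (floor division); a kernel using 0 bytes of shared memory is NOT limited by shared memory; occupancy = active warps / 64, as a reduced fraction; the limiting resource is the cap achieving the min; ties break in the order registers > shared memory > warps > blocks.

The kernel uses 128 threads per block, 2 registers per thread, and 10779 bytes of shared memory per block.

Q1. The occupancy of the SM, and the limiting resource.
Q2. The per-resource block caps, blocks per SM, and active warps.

Answer: occupancy 1/2, limited by shared memory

registers: 384 blocks
shared memory: 8 blocks
warps: 16 blocks
blocks: 24 blocks

Answer: 8 blocks, 32 active warps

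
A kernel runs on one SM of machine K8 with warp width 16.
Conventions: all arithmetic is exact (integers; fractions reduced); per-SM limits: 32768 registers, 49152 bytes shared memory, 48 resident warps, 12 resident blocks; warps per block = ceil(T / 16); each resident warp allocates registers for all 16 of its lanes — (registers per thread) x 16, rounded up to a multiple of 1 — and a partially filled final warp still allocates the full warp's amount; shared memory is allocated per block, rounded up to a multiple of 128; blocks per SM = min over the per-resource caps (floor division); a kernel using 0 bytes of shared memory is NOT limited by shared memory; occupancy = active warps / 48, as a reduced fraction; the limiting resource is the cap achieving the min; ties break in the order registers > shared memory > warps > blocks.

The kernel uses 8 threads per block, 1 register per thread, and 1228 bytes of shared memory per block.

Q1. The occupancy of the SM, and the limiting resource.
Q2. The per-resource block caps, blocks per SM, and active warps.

Answer: occupancy 1/4, limited by blocks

registers: 2048 blocks
shared memory: 38 blocks
warps: 48 blocks
blocks: 12 blocks

Answer: 12 blocks, 12 active warps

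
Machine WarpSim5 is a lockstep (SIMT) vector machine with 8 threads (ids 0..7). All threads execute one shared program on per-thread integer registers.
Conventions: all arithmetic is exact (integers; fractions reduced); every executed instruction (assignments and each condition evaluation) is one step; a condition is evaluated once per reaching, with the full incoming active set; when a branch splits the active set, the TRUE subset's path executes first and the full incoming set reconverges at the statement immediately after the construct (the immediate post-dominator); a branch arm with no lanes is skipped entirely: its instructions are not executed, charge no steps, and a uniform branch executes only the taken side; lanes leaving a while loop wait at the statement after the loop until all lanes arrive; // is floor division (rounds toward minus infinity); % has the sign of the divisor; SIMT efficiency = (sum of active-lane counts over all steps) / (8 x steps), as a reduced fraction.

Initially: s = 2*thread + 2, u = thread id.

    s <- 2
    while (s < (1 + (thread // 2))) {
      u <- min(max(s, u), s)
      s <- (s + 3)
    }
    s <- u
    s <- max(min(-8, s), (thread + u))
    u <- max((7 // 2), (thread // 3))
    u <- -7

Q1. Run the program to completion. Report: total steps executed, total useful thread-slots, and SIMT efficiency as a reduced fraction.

Answer: 9 steps, 60 useful, 5/6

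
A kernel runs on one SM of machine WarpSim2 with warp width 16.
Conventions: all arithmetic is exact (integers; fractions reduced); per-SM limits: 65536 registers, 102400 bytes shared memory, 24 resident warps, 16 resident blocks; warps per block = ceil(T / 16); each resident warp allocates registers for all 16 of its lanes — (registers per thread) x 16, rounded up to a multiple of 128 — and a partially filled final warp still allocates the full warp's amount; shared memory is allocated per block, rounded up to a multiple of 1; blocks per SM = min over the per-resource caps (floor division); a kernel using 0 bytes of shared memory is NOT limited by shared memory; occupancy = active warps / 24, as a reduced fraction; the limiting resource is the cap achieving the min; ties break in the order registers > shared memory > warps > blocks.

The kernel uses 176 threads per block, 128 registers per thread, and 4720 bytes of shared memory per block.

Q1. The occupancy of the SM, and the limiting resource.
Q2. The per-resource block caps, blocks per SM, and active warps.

Answer: occupancy 11/12, limited by registers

registers: 2 blocks
shared memory: 21 blocks
warps: 2 blocks
blocks: 16 blocks

Answer: 2 blocks, 22 active warps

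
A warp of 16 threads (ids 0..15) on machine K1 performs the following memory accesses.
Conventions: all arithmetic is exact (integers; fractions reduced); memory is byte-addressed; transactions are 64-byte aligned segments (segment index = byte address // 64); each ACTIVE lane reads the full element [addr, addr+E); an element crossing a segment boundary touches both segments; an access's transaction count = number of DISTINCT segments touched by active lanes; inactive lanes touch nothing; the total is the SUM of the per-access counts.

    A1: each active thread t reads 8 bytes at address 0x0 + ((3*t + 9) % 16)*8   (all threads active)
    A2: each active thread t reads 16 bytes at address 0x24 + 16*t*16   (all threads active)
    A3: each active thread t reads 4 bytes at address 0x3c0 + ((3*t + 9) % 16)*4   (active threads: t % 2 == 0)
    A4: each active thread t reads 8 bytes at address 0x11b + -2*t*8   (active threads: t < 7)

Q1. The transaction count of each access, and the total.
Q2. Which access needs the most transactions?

A1: 2 transactions
A2: 16 transactions
A3: 1 transaction
A4: 3 transactions

Answer: 2,16,1,3; total 22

Answer: A2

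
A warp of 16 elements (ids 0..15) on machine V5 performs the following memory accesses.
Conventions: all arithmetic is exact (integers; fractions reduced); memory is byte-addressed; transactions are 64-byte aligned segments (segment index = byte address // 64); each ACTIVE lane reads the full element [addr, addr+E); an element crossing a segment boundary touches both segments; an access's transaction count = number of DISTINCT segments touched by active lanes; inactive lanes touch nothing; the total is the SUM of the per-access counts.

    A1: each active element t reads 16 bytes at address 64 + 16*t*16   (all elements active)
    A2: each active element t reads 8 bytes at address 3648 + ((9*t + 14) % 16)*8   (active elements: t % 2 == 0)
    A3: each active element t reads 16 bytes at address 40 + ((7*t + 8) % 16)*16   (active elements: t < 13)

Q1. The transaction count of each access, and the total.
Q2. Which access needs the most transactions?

A1: 16 transactions
A2: 2 transactions
A3: 5 transactions

Answer: 16,2,5; total 23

Answer: A1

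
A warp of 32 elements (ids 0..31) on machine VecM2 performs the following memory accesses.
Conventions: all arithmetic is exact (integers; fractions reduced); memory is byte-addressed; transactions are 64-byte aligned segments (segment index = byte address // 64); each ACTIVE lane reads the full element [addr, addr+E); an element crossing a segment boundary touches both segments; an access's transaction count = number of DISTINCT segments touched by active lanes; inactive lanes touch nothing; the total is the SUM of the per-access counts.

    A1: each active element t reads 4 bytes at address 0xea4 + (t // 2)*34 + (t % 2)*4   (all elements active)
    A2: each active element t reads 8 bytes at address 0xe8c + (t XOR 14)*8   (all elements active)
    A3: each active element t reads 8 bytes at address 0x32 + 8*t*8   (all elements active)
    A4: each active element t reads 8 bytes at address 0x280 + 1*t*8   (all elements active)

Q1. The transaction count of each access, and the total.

A1: 9 transactions
A2: 5 transactions
A3: 32 transactions
A4: 4 transactions

Answer: 9,5,32,4; total 50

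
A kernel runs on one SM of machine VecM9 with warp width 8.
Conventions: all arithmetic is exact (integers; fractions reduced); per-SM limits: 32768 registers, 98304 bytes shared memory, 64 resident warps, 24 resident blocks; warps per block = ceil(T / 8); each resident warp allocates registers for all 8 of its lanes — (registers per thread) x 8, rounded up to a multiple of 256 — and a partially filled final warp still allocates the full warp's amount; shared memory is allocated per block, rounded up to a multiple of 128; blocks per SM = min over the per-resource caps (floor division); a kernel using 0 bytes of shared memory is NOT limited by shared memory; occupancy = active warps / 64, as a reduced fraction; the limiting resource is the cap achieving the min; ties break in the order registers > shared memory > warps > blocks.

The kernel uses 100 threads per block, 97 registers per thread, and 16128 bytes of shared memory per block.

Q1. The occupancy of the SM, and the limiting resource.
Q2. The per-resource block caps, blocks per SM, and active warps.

Answer: occupancy 13/32, limited by registers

registers: 2 blocks
shared memory: 6 blocks
warps: 4 blocks
blocks: 24 blocks

Answer: 2 blocks, 26 active warps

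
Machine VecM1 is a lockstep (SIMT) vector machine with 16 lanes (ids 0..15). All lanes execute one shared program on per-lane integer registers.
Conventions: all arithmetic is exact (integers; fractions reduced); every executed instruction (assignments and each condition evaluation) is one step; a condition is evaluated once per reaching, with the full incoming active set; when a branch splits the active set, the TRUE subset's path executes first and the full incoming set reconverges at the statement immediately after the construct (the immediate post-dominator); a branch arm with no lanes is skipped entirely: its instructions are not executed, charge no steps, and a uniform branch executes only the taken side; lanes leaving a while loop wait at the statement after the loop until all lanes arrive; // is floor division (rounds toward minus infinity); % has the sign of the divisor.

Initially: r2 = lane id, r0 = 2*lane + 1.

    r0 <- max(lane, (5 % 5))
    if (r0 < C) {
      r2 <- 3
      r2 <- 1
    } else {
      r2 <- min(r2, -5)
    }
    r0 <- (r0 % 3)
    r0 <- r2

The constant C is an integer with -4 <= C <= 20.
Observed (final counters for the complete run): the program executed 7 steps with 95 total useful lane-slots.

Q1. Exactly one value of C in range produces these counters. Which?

Answer: C = 15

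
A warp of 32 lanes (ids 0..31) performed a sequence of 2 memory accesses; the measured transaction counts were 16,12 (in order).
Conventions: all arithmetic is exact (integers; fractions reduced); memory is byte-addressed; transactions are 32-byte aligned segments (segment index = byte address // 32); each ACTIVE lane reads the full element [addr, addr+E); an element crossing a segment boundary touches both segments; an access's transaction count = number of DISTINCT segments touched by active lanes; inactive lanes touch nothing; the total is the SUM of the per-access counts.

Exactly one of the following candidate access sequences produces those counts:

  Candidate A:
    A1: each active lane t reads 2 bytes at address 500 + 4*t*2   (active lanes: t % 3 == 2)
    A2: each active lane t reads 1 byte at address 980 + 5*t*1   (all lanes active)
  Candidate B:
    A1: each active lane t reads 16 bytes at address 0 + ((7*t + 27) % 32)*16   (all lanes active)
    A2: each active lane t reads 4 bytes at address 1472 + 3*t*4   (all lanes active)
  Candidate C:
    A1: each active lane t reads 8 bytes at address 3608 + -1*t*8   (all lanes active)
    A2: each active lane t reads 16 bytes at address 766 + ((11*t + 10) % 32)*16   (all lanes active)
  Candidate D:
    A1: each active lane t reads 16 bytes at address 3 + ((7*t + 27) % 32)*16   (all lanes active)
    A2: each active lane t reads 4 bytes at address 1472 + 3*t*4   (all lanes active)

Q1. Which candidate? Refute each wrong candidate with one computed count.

A: A1 gives 7 transactions, not 16
C: A1 gives 8 transactions, not 16
D: A1 gives 17 transactions, not 16
B: all counts match (16,12)

Answer: B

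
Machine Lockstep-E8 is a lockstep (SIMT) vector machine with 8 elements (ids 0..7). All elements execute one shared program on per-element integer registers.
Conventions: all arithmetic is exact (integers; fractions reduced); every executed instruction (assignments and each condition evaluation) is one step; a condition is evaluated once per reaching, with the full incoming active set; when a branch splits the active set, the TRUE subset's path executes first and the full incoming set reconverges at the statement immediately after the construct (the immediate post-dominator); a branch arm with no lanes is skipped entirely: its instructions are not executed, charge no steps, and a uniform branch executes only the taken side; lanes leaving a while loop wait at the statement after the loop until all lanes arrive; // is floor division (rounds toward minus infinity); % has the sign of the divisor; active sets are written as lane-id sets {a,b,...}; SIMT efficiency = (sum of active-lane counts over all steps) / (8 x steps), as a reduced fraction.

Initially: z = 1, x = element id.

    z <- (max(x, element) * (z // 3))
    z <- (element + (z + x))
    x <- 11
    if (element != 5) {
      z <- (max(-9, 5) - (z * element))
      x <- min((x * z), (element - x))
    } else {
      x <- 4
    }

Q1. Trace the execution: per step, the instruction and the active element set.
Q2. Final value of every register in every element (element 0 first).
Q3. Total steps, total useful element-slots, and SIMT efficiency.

step 0: z <- (max(x, element) * (z // 3)) {0,1,2,3,4,5,6,7}
step 1: z <- (element + (z + x))     {0,1,2,3,4,5,6,7}
step 2: x <- 11                      {0,1,2,3,4,5,6,7}
step 3: eval (element != 5)          {0,1,2,3,4,5,6,7}
step 4: z <- (max(-9, 5) - (z * element)) {0,1,2,3,4,6,7}
step 5: x <- min((x * z), (element - x)) {0,1,2,3,4,6,7}
step 6: x <- 4                       {5}

Answer: 7 steps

z: 5,3,-3,-13,-27,10,-67,-93
x: -11,-10,-33,-143,-297,4,-737,-1023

steps = 7; useful = 47; efficiency = 47/56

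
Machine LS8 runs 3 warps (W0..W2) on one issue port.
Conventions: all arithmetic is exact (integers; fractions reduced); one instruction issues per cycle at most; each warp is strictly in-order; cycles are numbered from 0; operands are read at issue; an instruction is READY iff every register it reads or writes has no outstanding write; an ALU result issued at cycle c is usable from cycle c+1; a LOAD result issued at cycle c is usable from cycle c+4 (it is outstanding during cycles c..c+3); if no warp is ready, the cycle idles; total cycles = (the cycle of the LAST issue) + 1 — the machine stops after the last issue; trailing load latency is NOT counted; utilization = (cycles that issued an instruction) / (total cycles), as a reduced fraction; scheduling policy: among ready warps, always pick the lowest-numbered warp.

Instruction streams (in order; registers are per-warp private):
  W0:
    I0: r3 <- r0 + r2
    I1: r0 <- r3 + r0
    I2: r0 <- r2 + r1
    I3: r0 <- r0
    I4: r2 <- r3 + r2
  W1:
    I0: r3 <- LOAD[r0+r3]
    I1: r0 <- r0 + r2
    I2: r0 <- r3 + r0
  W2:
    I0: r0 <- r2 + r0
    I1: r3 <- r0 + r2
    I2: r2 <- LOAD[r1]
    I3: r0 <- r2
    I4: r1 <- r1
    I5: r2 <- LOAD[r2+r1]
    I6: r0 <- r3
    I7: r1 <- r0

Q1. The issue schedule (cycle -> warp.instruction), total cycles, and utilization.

cycle 0: W0.I0
cycle 1: W0.I1
cycle 2: W0.I2
cycle 3: W0.I3
cycle 4: W0.I4
cycle 5: W1.I0
cycle 6: W1.I1
cycle 7: W2.I0
cycle 8: W2.I1
cycle 9: W1.I2
cycle 10: W2.I2
cycle 11: idle
cycle 12: idle
cycle 13: idle
cycle 14: W2.I3
cycle 15: W2.I4
cycle 16: W2.I5
cycle 17: W2.I6
cycle 18: W2.I7

Answer: 19 cycles, utilization 16/19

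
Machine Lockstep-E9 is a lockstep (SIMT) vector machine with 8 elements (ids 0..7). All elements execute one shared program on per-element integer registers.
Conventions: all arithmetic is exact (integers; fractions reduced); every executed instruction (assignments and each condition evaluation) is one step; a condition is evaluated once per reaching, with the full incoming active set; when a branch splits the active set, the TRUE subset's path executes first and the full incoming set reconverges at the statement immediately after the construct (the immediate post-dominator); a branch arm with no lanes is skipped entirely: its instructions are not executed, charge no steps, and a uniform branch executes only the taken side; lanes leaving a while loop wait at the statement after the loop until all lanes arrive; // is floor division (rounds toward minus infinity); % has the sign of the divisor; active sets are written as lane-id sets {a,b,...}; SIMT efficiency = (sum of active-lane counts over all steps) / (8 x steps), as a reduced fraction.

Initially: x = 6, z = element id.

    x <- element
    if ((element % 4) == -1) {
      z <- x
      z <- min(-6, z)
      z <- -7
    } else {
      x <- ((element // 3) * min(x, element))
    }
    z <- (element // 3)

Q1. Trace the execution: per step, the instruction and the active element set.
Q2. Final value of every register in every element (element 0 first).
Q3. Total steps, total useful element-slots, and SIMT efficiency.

step 0: x <- element                 {0,1,2,3,4,5,6,7}
step 1: eval ((element % 4) == -1)   {0,1,2,3,4,5,6,7}
step 2: x <- ((element // 3) * min(x, element)) {0,1,2,3,4,5,6,7}
step 3: z <- (element // 3)          {0,1,2,3,4,5,6,7}

Answer: 4 steps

x: 0,0,0,3,4,5,12,14
z: 0,0,0,1,1,1,2,2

steps = 4; useful = 32; efficiency = 32/32 = 1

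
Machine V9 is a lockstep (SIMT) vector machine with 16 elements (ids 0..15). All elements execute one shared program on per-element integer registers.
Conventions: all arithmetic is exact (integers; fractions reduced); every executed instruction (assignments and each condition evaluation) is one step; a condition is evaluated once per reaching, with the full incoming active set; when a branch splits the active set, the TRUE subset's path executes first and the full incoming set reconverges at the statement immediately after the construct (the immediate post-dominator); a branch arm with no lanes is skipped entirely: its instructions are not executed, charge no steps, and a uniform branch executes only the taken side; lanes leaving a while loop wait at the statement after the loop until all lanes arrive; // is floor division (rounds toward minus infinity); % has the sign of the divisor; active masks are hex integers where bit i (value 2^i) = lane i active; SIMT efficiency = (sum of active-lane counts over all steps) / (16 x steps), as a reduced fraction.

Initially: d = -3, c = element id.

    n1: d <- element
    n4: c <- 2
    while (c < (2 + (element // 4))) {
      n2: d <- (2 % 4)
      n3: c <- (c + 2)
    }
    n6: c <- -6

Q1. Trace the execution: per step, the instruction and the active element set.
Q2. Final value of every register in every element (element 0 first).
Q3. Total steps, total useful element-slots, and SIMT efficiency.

step 0: d <- element                 0xffff
step 1: c <- 2                       0xffff
step 2: eval (c < (2 + (element // 4))) 0xffff
step 3: d <- (2 % 4)                 0xfff0
step 4: c <- (c + 2)                 0xfff0
step 5: eval (c < (2 + (element // 4))) 0xfff0
step 6: d <- (2 % 4)                 0xf000
step 7: c <- (c + 2)                 0xf000
step 8: eval (c < (2 + (element // 4))) 0xf000
step 9: c <- -6                      0xffff

Answer: 10 steps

d: 0,1,2,3,2,2,2,2,2,2,2,2,2,2,2,2
c: -6,-6,-6,-6,-6,-6,-6,-6,-6,-6,-6,-6,-6,-6,-6,-6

steps = 10; useful = 112; efficiency = 112/160 = 7/10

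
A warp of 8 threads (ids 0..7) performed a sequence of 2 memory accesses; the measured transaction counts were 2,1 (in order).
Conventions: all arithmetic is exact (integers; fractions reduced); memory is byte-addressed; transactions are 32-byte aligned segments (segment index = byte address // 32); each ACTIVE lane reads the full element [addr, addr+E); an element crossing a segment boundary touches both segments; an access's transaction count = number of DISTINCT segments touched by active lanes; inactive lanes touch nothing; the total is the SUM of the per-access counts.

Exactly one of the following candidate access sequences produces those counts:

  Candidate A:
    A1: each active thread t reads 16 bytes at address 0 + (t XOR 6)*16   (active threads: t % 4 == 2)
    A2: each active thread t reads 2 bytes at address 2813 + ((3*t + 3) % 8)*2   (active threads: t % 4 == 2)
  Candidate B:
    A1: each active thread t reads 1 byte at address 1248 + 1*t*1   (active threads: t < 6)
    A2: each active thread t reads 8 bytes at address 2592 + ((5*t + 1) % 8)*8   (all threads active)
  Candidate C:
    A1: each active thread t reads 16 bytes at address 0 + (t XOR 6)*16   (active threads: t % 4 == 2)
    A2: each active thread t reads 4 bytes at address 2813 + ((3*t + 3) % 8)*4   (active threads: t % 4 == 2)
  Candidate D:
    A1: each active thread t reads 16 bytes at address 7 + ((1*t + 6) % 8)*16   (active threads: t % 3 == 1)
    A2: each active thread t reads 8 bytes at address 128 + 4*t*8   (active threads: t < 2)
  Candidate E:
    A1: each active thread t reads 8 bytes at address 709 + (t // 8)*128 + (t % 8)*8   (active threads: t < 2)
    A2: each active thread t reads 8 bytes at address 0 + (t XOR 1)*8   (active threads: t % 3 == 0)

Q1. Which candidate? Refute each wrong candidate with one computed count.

A: A2 gives 2 transactions, not 1
B: A1 gives 1 transaction, not 2
D: A1 gives 4 transactions, not 2
E: A1 gives 1 transaction, not 2
C: all counts match (2,1)

Answer: C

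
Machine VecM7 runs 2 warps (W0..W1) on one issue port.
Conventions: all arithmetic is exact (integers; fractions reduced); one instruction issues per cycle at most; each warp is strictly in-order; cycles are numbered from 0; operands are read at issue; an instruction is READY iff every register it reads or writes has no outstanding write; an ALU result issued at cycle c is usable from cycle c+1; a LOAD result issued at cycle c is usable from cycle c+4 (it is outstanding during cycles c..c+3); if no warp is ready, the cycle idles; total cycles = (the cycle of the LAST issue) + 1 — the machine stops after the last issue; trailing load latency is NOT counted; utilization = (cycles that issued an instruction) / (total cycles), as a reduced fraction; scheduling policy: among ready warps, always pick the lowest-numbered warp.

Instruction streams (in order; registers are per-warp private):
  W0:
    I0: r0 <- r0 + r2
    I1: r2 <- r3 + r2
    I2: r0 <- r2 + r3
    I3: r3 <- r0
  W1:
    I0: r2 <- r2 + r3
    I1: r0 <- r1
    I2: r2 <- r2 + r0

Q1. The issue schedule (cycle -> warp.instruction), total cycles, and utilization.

cycle 0: W0.I0
cycle 1: W0.I1
cycle 2: W0.I2
cycle 3: W0.I3
cycle 4: W1.I0
cycle 5: W1.I1
cycle 6: W1.I2

Answer: 7 cycles, utilization 1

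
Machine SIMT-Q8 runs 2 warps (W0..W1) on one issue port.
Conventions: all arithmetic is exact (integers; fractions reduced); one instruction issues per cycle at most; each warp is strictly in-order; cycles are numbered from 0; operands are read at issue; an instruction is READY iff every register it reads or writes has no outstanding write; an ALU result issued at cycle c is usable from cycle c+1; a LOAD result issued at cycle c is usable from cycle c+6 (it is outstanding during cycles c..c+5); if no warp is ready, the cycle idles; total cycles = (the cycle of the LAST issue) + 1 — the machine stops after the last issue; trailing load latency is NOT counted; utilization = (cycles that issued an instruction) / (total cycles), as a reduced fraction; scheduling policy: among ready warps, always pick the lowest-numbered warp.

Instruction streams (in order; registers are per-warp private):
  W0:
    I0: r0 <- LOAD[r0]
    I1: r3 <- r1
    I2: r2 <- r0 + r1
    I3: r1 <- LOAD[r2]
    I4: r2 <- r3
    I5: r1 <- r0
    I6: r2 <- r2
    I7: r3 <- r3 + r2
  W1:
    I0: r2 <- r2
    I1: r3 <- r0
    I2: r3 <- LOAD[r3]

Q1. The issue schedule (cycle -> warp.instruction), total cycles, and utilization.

cycle 0: W0.I0
cycle 1: W0.I1
cycle 2: W1.I0
cycle 3: W1.I1
cycle 4: W1.I2
cycle 5: idle
cycle 6: W0.I2
cycle 7: W0.I3
cycle 8: W0.I4
cycle 9: idle
cycle 10: idle
cycle 11: idle
cycle 12: idle
cycle 13: W0.I5
cycle 14: W0.I6
cycle 15: W0.I7

Answer: 16 cycles, utilization 11/16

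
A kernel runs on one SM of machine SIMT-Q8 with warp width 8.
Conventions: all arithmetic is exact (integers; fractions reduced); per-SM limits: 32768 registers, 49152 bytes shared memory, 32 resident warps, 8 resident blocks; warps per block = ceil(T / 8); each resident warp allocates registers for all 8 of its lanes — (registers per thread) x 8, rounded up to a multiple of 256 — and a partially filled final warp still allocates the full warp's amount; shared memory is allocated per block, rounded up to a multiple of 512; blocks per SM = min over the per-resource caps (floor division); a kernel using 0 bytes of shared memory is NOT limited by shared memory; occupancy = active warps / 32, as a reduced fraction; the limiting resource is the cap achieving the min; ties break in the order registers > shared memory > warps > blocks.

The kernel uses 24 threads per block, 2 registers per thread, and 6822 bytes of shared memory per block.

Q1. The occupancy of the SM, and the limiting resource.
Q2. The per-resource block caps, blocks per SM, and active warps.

Answer: occupancy 9/16, limited by shared memory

registers: 42 blocks
shared memory: 6 blocks
warps: 10 blocks
blocks: 8 blocks

Answer: 6 blocks, 18 active warps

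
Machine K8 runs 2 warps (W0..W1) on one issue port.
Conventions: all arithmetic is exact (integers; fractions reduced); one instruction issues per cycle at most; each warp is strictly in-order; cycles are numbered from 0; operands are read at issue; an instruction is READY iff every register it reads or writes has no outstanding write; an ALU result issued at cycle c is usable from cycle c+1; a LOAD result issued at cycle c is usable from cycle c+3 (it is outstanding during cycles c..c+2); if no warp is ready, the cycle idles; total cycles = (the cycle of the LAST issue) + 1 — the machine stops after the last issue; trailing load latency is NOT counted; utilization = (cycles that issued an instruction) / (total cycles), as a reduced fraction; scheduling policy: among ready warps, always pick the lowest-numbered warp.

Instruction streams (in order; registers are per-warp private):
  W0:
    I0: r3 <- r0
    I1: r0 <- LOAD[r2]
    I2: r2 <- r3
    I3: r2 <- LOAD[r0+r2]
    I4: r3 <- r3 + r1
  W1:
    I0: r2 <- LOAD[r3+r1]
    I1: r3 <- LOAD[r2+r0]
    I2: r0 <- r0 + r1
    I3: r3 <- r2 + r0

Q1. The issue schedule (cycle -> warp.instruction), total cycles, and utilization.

cycle 0: W0.I0
cycle 1: W0.I1
cycle 2: W0.I2
cycle 3: W1.I0
cycle 4: W0.I3
cycle 5: W0.I4
cycle 6: W1.I1
cycle 7: W1.I2
cycle 8: idle
cycle 9: W1.I3

Answer: 10 cycles, utilization 9/10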